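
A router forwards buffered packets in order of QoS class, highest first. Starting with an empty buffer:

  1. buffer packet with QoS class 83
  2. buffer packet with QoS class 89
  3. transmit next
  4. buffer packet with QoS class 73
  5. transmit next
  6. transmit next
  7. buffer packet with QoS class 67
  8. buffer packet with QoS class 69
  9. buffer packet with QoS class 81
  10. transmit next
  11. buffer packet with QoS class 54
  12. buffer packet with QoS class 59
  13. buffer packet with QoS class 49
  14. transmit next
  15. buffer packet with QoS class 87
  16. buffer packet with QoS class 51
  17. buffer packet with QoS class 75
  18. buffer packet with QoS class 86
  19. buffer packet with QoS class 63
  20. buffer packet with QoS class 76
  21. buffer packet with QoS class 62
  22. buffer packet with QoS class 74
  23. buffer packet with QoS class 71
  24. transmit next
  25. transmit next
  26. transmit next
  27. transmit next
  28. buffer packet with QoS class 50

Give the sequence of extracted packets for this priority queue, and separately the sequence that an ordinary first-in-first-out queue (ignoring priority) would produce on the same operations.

priority queue: [89, 83, 73, 81, 69, 87, 86, 76, 75]; FIFO queue: 83 → 89 → 73 → 67 → 69 → 81 → 54 → 59 → 49

insert 83 → {83}
insert 89 → {89, 83}
transmit next → 89; now {83}
insert 73 → {83, 73}
transmit next → 83; now {73}
transmit next → 73; now {}
insert 67 → {67}
insert 69 → {69, 67}
insert 81 → {81, 69, 67}
transmit next → 81; now {69, 67}
insert 54 → {69, 67, 54}
insert 59 → {69, 67, 59, 54}
insert 49 → {69, 67, 59, 54, 49}
transmit next → 69; now {67, 59, 54, 49}
insert 87 → {87, 67, 59, 54, 49}
insert 51 → {87, 67, 59, 54, 51, 49}
insert 75 → {87, 75, 67, 59, 54, 51, 49}
insert 86 → {87, 86, 75, 67, 59, 54, 51, 49}
insert 63 → {87, 86, 75, 67, 63, 59, 54, 51, 49}
insert 76 → {87, 86, 76, 75, 67, 63, 59, 54, 51, 49}
insert 62 → {87, 86, 76, 75, 67, 63, 62, 59, 54, 51, 49}
insert 74 → {87, 86, 76, 75, 74, 67, 63, 62, 59, 54, 51, 49}
insert 71 → {87, 86, 76, 75, 74, 71, 67, 63, 62, 59, 54, 51, 49}
transmit next → 87; now {86, 76, 75, 74, 71, 67, 63, 62, 59, 54, 51, 49}
transmit next → 86; now {76, 75, 74, 71, 67, 63, 62, 59, 54, 51, 49}
transmit next → 76; now {75, 74, 71, 67, 63, 62, 59, 54, 51, 49}
transmit next → 75; now {74, 71, 67, 63, 62, 59, 54, 51, 49}
insert 50 → {74, 71, 67, 63, 62, 59, 54, 51, 50, 49}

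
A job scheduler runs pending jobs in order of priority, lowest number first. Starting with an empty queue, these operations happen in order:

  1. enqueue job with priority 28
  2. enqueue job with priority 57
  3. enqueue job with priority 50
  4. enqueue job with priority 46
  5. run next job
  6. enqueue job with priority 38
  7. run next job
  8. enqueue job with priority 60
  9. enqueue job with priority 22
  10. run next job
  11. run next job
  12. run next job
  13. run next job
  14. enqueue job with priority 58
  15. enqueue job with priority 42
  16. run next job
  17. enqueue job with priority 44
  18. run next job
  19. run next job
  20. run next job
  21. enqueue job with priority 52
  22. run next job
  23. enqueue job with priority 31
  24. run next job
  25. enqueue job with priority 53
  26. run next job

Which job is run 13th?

insert 28 → {28}
insert 57 → {28, 57}
insert 50 → {28, 50, 57}
insert 46 → {28, 46, 50, 57}
run next job → 28; now {46, 50, 57}
insert 38 → {38, 46, 50, 57}
run next job → 38; now {46, 50, 57}
insert 60 → {46, 50, 57, 60}
insert 22 → {22, 46, 50, 57, 60}
run next job → 22; now {46, 50, 57, 60}
run next job → 46; now {50, 57, 60}
run next job → 50; now {57, 60}
run next job → 57; now {60}
insert 58 → {58, 60}
insert 42 → {42, 58, 60}
run next job → 42; now {58, 60}
insert 44 → {44, 58, 60}
run next job → 44; now {58, 60}
run next job → 58; now {60}
run next job → 60; now {}
insert 52 → {52}
run next job → 52; now {}
insert 31 → {31}
run next job → 31; now {}
insert 53 → {53}
run next job → 53; now {}

53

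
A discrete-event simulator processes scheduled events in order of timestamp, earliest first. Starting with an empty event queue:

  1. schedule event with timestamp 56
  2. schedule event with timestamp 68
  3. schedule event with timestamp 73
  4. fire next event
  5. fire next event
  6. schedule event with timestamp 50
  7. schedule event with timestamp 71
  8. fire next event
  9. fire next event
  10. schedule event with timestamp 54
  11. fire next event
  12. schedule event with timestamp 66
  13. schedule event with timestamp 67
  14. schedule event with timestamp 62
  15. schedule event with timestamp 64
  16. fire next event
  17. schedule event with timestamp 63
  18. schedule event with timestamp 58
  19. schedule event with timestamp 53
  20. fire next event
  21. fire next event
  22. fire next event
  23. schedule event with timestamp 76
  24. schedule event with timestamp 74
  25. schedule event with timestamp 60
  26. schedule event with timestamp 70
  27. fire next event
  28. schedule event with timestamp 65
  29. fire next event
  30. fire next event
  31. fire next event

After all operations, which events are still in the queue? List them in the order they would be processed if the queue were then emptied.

insert 56 → {56}
insert 68 → {56, 68}
insert 73 → {56, 68, 73}
fire next event → 56; now {68, 73}
fire next event → 68; now {73}
insert 50 → {50, 73}
insert 71 → {50, 71, 73}
fire next event → 50; now {71, 73}
fire next event → 71; now {73}
insert 54 → {54, 73}
fire next event → 54; now {73}
insert 66 → {66, 73}
insert 67 → {66, 67, 73}
insert 62 → {62, 66, 67, 73}
insert 64 → {62, 64, 66, 67, 73}
fire next event → 62; now {64, 66, 67, 73}
insert 63 → {63, 64, 66, 67, 73}
insert 58 → {58, 63, 64, 66, 67, 73}
insert 53 → {53, 58, 63, 64, 66, 67, 73}
fire next event → 53; now {58, 63, 64, 66, 67, 73}
fire next event → 58; now {63, 64, 66, 67, 73}
fire next event → 63; now {64, 66, 67, 73}
insert 76 → {64, 66, 67, 73, 76}
insert 74 → {64, 66, 67, 73, 74, 76}
insert 60 → {60, 64, 66, 67, 73, 74, 76}
insert 70 → {60, 64, 66, 67, 70, 73, 74, 76}
fire next event → 60; now {64, 66, 67, 70, 73, 74, 76}
insert 65 → {64, 65, 66, 67, 70, 73, 74, 76}
fire next event → 64; now {65, 66, 67, 70, 73, 74, 76}
fire next event → 65; now {66, 67, 70, 73, 74, 76}
fire next event → 66; now {67, 70, 73, 74, 76}

[67, 70, 73, 74, 76]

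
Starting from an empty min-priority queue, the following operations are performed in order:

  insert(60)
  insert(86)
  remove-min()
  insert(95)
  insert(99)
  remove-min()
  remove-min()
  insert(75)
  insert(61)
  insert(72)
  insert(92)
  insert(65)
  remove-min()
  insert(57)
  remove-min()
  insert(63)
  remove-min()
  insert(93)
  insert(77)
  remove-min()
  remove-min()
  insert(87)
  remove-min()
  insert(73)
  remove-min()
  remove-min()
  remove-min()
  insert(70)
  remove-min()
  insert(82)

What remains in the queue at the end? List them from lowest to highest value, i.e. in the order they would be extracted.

[82, 92, 93, 99]

insert 60 → {60}
insert 86 → {60, 86}
remove-min → 60; now {86}
insert 95 → {86, 95}
insert 99 → {86, 95, 99}
remove-min → 86; now {95, 99}
remove-min → 95; now {99}
insert 75 → {75, 99}
insert 61 → {61, 75, 99}
insert 72 → {61, 72, 75, 99}
insert 92 → {61, 72, 75, 92, 99}
insert 65 → {61, 65, 72, 75, 92, 99}
remove-min → 61; now {65, 72, 75, 92, 99}
insert 57 → {57, 65, 72, 75, 92, 99}
remove-min → 57; now {65, 72, 75, 92, 99}
insert 63 → {63, 65, 72, 75, 92, 99}
remove-min → 63; now {65, 72, 75, 92, 99}
insert 93 → {65, 72, 75, 92, 93, 99}
insert 77 → {65, 72, 75, 77, 92, 93, 99}
remove-min → 65; now {72, 75, 77, 92, 93, 99}
remove-min → 72; now {75, 77, 92, 93, 99}
insert 87 → {75, 77, 87, 92, 93, 99}
remove-min → 75; now {77, 87, 92, 93, 99}
insert 73 → {73, 77, 87, 92, 93, 99}
remove-min → 73; now {77, 87, 92, 93, 99}
remove-min → 77; now {87, 92, 93, 99}
remove-min → 87; now {92, 93, 99}
insert 70 → {70, 92, 93, 99}
remove-min → 70; now {92, 93, 99}
insert 82 → {82, 92, 93, 99}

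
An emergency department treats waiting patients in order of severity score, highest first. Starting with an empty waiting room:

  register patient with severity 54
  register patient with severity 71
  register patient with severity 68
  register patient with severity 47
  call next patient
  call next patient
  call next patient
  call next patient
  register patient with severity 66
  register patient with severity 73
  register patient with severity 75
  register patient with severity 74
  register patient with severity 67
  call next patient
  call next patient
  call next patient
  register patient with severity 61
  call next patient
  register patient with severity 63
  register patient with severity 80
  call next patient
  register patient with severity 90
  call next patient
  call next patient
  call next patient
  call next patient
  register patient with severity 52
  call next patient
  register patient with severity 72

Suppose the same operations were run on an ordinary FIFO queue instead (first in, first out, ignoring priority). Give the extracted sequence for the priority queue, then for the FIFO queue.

priority queue: 71 → 68 → 54 → 47 → 75 → 74 → 73 → 67 → 80 → 90 → 66 → 63 → 61 → 52; FIFO queue: [54, 71, 68, 47, 66, 73, 75, 74, 67, 61, 63, 80, 90, 52]

insert 54 → {54}
insert 71 → {71, 54}
insert 68 → {71, 68, 54}
insert 47 → {71, 68, 54, 47}
call next patient → 71; now {68, 54, 47}
call next patient → 68; now {54, 47}
call next patient → 54; now {47}
call next patient → 47; now {}
insert 66 → {66}
insert 73 → {73, 66}
insert 75 → {75, 73, 66}
insert 74 → {75, 74, 73, 66}
insert 67 → {75, 74, 73, 67, 66}
call next patient → 75; now {74, 73, 67, 66}
call next patient → 74; now {73, 67, 66}
call next patient → 73; now {67, 66}
insert 61 → {67, 66, 61}
call next patient → 67; now {66, 61}
insert 63 → {66, 63, 61}
insert 80 → {80, 66, 63, 61}
call next patient → 80; now {66, 63, 61}
insert 90 → {90, 66, 63, 61}
call next patient → 90; now {66, 63, 61}
call next patient → 66; now {63, 61}
call next patient → 63; now {61}
call next patient → 61; now {}
insert 52 → {52}
call next patient → 52; now {}
insert 72 → {72}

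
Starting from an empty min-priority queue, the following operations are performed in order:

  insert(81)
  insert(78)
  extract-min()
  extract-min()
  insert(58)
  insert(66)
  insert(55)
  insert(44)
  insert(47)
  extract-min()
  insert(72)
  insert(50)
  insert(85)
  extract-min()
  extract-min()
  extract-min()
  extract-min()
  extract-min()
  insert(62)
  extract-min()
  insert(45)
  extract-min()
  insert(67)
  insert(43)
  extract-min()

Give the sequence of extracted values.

insert 81 → {81}
insert 78 → {78, 81}
extract-min → 78; now {81}
extract-min → 81; now {}
insert 58 → {58}
insert 66 → {58, 66}
insert 55 → {55, 58, 66}
insert 44 → {44, 55, 58, 66}
insert 47 → {44, 47, 55, 58, 66}
extract-min → 44; now {47, 55, 58, 66}
insert 72 → {47, 55, 58, 66, 72}
insert 50 → {47, 50, 55, 58, 66, 72}
insert 85 → {47, 50, 55, 58, 66, 72, 85}
extract-min → 47; now {50, 55, 58, 66, 72, 85}
extract-min → 50; now {55, 58, 66, 72, 85}
extract-min → 55; now {58, 66, 72, 85}
extract-min → 58; now {66, 72, 85}
extract-min → 66; now {72, 85}
insert 62 → {62, 72, 85}
extract-min → 62; now {72, 85}
insert 45 → {45, 72, 85}
extract-min → 45; now {72, 85}
insert 67 → {67, 72, 85}
insert 43 → {43, 67, 72, 85}
extract-min → 43; now {67, 72, 85}

78, 81, 44, 47, 50, 55, 58, 66, 62, 45, 43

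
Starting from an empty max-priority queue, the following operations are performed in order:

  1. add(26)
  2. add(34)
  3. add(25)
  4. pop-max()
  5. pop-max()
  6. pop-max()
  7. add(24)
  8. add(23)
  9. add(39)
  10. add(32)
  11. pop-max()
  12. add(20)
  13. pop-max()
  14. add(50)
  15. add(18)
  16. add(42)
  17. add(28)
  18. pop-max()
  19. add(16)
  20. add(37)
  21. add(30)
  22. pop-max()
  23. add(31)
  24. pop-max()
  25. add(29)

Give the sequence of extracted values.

insert 26 → {26}
insert 34 → {34, 26}
insert 25 → {34, 26, 25}
pop-max → 34; now {26, 25}
pop-max → 26; now {25}
pop-max → 25; now {}
insert 24 → {24}
insert 23 → {24, 23}
insert 39 → {39, 24, 23}
insert 32 → {39, 32, 24, 23}
pop-max → 39; now {32, 24, 23}
insert 20 → {32, 24, 23, 20}
pop-max → 32; now {24, 23, 20}
insert 50 → {50, 24, 23, 20}
insert 18 → {50, 24, 23, 20, 18}
insert 42 → {50, 42, 24, 23, 20, 18}
insert 28 → {50, 42, 28, 24, 23, 20, 18}
pop-max → 50; now {42, 28, 24, 23, 20, 18}
insert 16 → {42, 28, 24, 23, 20, 18, 16}
insert 37 → {42, 37, 28, 24, 23, 20, 18, 16}
insert 30 → {42, 37, 30, 28, 24, 23, 20, 18, 16}
pop-max → 42; now {37, 30, 28, 24, 23, 20, 18, 16}
insert 31 → {37, 31, 30, 28, 24, 23, 20, 18, 16}
pop-max → 37; now {31, 30, 28, 24, 23, 20, 18, 16}
insert 29 → {31, 30, 29, 28, 24, 23, 20, 18, 16}

34 → 26 → 25 → 39 → 32 → 50 → 42 → 37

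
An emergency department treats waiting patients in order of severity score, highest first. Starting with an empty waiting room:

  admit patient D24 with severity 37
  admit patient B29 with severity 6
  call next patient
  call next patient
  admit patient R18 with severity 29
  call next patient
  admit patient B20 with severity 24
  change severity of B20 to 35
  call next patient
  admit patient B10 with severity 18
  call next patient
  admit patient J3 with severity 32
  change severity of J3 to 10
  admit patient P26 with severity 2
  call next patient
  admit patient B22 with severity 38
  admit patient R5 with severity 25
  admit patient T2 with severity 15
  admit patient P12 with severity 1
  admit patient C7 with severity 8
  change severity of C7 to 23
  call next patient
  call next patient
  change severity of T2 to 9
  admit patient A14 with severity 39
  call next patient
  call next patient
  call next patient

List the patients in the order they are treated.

add D24 (severity 37) → {D24:37}
add B29 (severity 6) → {D24:37, B29:6}
call next patient → D24; now {B29:6}
call next patient → B29; now {}
add R18 (severity 29) → {R18:29}
call next patient → R18; now {}
add B20 (severity 24) → {B20:24}
update B20 to severity 35 → {B20:35}
call next patient → B20; now {}
add B10 (severity 18) → {B10:18}
call next patient → B10; now {}
add J3 (severity 32) → {J3:32}
update J3 to severity 10 → {J3:10}
add P26 (severity 2) → {J3:10, P26:2}
call next patient → J3; now {P26:2}
add B22 (severity 38) → {B22:38, P26:2}
add R5 (severity 25) → {B22:38, R5:25, P26:2}
add T2 (severity 15) → {B22:38, R5:25, T2:15, P26:2}
add P12 (severity 1) → {B22:38, R5:25, T2:15, P26:2, P12:1}
add C7 (severity 8) → {B22:38, R5:25, T2:15, C7:8, P26:2, P12:1}
update C7 to severity 23 → {B22:38, R5:25, C7:23, T2:15, P26:2, P12:1}
call next patient → B22; now {R5:25, C7:23, T2:15, P26:2, P12:1}
call next patient → R5; now {C7:23, T2:15, P26:2, P12:1}
update T2 to severity 9 → {C7:23, T2:9, P26:2, P12:1}
add A14 (severity 39) → {A14:39, C7:23, T2:9, P26:2, P12:1}
call next patient → A14; now {C7:23, T2:9, P26:2, P12:1}
call next patient → C7; now {T2:9, P26:2, P12:1}
call next patient → T2; now {P26:2, P12:1}

[D24, B29, R18, B20, B10, J3, B22, R5, A14, C7, T2]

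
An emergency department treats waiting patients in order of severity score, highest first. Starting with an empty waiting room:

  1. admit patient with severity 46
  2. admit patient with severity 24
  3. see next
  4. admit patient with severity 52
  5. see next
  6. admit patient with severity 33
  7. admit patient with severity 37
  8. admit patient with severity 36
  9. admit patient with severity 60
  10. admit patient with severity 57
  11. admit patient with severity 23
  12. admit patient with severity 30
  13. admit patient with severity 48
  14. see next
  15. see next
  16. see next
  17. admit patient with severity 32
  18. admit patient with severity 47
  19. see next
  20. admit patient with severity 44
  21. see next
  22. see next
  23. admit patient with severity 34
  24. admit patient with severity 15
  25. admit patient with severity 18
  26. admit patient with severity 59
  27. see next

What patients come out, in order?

46, 52, 60, 57, 48, 47, 44, 37, 59

insert 46 → {46}
insert 24 → {46, 24}
see next → 46; now {24}
insert 52 → {52, 24}
see next → 52; now {24}
insert 33 → {33, 24}
insert 37 → {37, 33, 24}
insert 36 → {37, 36, 33, 24}
insert 60 → {60, 37, 36, 33, 24}
insert 57 → {60, 57, 37, 36, 33, 24}
insert 23 → {60, 57, 37, 36, 33, 24, 23}
insert 30 → {60, 57, 37, 36, 33, 30, 24, 23}
insert 48 → {60, 57, 48, 37, 36, 33, 30, 24, 23}
see next → 60; now {57, 48, 37, 36, 33, 30, 24, 23}
see next → 57; now {48, 37, 36, 33, 30, 24, 23}
see next → 48; now {37, 36, 33, 30, 24, 23}
insert 32 → {37, 36, 33, 32, 30, 24, 23}
insert 47 → {47, 37, 36, 33, 32, 30, 24, 23}
see next → 47; now {37, 36, 33, 32, 30, 24, 23}
insert 44 → {44, 37, 36, 33, 32, 30, 24, 23}
see next → 44; now {37, 36, 33, 32, 30, 24, 23}
see next → 37; now {36, 33, 32, 30, 24, 23}
insert 34 → {36, 34, 33, 32, 30, 24, 23}
insert 15 → {36, 34, 33, 32, 30, 24, 23, 15}
insert 18 → {36, 34, 33, 32, 30, 24, 23, 18, 15}
insert 59 → {59, 36, 34, 33, 32, 30, 24, 23, 18, 15}
see next → 59; now {36, 34, 33, 32, 30, 24, 23, 18, 15}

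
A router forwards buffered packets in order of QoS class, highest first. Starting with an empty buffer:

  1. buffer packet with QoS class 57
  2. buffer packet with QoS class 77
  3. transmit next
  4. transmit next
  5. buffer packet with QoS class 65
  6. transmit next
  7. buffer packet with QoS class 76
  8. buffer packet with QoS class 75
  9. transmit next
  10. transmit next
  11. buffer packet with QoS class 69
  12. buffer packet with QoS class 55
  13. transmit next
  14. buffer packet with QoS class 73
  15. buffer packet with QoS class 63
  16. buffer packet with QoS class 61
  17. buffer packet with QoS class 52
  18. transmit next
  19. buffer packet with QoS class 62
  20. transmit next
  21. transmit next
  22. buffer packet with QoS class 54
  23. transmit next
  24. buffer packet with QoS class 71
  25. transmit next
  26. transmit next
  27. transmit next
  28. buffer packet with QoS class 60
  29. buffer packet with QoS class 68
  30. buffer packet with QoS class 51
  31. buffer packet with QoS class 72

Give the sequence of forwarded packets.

insert 57 → {57}
insert 77 → {77, 57}
transmit next → 77; now {57}
transmit next → 57; now {}
insert 65 → {65}
transmit next → 65; now {}
insert 76 → {76}
insert 75 → {76, 75}
transmit next → 76; now {75}
transmit next → 75; now {}
insert 69 → {69}
insert 55 → {69, 55}
transmit next → 69; now {55}
insert 73 → {73, 55}
insert 63 → {73, 63, 55}
insert 61 → {73, 63, 61, 55}
insert 52 → {73, 63, 61, 55, 52}
transmit next → 73; now {63, 61, 55, 52}
insert 62 → {63, 62, 61, 55, 52}
transmit next → 63; now {62, 61, 55, 52}
transmit next → 62; now {61, 55, 52}
insert 54 → {61, 55, 54, 52}
transmit next → 61; now {55, 54, 52}
insert 71 → {71, 55, 54, 52}
transmit next → 71; now {55, 54, 52}
transmit next → 55; now {54, 52}
transmit next → 54; now {52}
insert 60 → {60, 52}
insert 68 → {68, 60, 52}
insert 51 → {68, 60, 52, 51}
insert 72 → {72, 68, 60, 52, 51}

[77, 57, 65, 76, 75, 69, 73, 63, 62, 61, 71, 55, 54]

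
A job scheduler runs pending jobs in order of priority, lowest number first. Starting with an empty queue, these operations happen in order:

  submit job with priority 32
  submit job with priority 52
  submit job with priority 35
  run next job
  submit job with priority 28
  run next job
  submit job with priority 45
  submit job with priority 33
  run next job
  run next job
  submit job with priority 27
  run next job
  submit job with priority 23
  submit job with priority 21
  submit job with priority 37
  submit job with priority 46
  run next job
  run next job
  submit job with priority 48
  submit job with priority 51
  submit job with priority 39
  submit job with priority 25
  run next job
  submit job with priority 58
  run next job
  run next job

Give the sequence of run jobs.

[32, 28, 33, 35, 27, 21, 23, 25, 37, 39]

insert 32 → {32}
insert 52 → {32, 52}
insert 35 → {32, 35, 52}
run next job → 32; now {35, 52}
insert 28 → {28, 35, 52}
run next job → 28; now {35, 52}
insert 45 → {35, 45, 52}
insert 33 → {33, 35, 45, 52}
run next job → 33; now {35, 45, 52}
run next job → 35; now {45, 52}
insert 27 → {27, 45, 52}
run next job → 27; now {45, 52}
insert 23 → {23, 45, 52}
insert 21 → {21, 23, 45, 52}
insert 37 → {21, 23, 37, 45, 52}
insert 46 → {21, 23, 37, 45, 46, 52}
run next job → 21; now {23, 37, 45, 46, 52}
run next job → 23; now {37, 45, 46, 52}
insert 48 → {37, 45, 46, 48, 52}
insert 51 → {37, 45, 46, 48, 51, 52}
insert 39 → {37, 39, 45, 46, 48, 51, 52}
insert 25 → {25, 37, 39, 45, 46, 48, 51, 52}
run next job → 25; now {37, 39, 45, 46, 48, 51, 52}
insert 58 → {37, 39, 45, 46, 48, 51, 52, 58}
run next job → 37; now {39, 45, 46, 48, 51, 52, 58}
run next job → 39; now {45, 46, 48, 51, 52, 58}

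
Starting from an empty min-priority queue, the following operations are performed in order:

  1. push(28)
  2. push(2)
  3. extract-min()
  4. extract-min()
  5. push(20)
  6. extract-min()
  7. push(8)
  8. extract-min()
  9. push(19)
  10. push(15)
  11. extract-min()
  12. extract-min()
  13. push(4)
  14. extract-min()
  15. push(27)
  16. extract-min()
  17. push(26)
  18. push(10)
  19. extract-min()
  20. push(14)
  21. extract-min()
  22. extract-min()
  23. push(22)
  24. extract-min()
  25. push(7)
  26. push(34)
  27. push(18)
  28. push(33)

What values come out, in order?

insert 28 → {28}
insert 2 → {2, 28}
extract-min → 2; now {28}
extract-min → 28; now {}
insert 20 → {20}
extract-min → 20; now {}
insert 8 → {8}
extract-min → 8; now {}
insert 19 → {19}
insert 15 → {15, 19}
extract-min → 15; now {19}
extract-min → 19; now {}
insert 4 → {4}
extract-min → 4; now {}
insert 27 → {27}
extract-min → 27; now {}
insert 26 → {26}
insert 10 → {10, 26}
extract-min → 10; now {26}
insert 14 → {14, 26}
extract-min → 14; now {26}
extract-min → 26; now {}
insert 22 → {22}
extract-min → 22; now {}
insert 7 → {7}
insert 34 → {7, 34}
insert 18 → {7, 18, 34}
insert 33 → {7, 18, 33, 34}

2 → 28 → 20 → 8 → 15 → 19 → 4 → 27 → 10 → 14 → 26 → 22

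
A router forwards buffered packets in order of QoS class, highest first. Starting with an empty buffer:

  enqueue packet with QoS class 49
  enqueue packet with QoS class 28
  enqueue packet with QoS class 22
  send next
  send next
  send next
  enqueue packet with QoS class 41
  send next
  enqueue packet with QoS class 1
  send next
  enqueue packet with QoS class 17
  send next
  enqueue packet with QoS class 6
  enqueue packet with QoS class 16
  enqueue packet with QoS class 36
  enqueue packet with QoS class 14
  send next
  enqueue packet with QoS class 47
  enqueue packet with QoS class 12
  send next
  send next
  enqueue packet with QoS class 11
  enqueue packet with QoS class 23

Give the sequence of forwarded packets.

49, 28, 22, 41, 1, 17, 36, 47, 16

insert 49 → {49}
insert 28 → {49, 28}
insert 22 → {49, 28, 22}
send next → 49; now {28, 22}
send next → 28; now {22}
send next → 22; now {}
insert 41 → {41}
send next → 41; now {}
insert 1 → {1}
send next → 1; now {}
insert 17 → {17}
send next → 17; now {}
insert 6 → {6}
insert 16 → {16, 6}
insert 36 → {36, 16, 6}
insert 14 → {36, 16, 14, 6}
send next → 36; now {16, 14, 6}
insert 47 → {47, 16, 14, 6}
insert 12 → {47, 16, 14, 12, 6}
send next → 47; now {16, 14, 12, 6}
send next → 16; now {14, 12, 6}
insert 11 → {14, 12, 11, 6}
insert 23 → {23, 14, 12, 11, 6}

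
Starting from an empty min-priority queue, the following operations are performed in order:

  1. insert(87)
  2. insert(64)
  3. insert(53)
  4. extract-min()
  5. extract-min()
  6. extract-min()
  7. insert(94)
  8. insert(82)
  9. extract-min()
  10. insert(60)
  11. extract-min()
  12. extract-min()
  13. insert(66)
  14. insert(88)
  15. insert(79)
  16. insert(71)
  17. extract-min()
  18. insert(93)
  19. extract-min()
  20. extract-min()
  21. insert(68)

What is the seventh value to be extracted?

insert 87 → {87}
insert 64 → {64, 87}
insert 53 → {53, 64, 87}
extract-min → 53; now {64, 87}
extract-min → 64; now {87}
extract-min → 87; now {}
insert 94 → {94}
insert 82 → {82, 94}
extract-min → 82; now {94}
insert 60 → {60, 94}
extract-min → 60; now {94}
extract-min → 94; now {}
insert 66 → {66}
insert 88 → {66, 88}
insert 79 → {66, 79, 88}
insert 71 → {66, 71, 79, 88}
extract-min → 66; now {71, 79, 88}
insert 93 → {71, 79, 88, 93}
extract-min → 71; now {79, 88, 93}
extract-min → 79; now {88, 93}
insert 68 → {68, 88, 93}

66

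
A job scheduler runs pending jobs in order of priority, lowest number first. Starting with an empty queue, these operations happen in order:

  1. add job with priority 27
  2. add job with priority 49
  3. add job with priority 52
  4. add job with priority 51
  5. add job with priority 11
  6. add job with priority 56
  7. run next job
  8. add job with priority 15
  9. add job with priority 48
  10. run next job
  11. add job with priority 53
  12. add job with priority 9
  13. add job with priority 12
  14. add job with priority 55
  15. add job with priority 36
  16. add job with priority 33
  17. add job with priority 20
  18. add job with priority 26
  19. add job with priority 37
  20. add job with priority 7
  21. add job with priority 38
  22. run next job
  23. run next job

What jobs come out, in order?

11 → 15 → 7 → 9

insert 27 → {27}
insert 49 → {27, 49}
insert 52 → {27, 49, 52}
insert 51 → {27, 49, 51, 52}
insert 11 → {11, 27, 49, 51, 52}
insert 56 → {11, 27, 49, 51, 52, 56}
run next job → 11; now {27, 49, 51, 52, 56}
insert 15 → {15, 27, 49, 51, 52, 56}
insert 48 → {15, 27, 48, 49, 51, 52, 56}
run next job → 15; now {27, 48, 49, 51, 52, 56}
insert 53 → {27, 48, 49, 51, 52, 53, 56}
insert 9 → {9, 27, 48, 49, 51, 52, 53, 56}
insert 12 → {9, 12, 27, 48, 49, 51, 52, 53, 56}
insert 55 → {9, 12, 27, 48, 49, 51, 52, 53, 55, 56}
insert 36 → {9, 12, 27, 36, 48, 49, 51, 52, 53, 55, 56}
insert 33 → {9, 12, 27, 33, 36, 48, 49, 51, 52, 53, 55, 56}
insert 20 → {9, 12, 20, 27, 33, 36, 48, 49, 51, 52, 53, 55, 56}
insert 26 → {9, 12, 20, 26, 27, 33, 36, 48, 49, 51, 52, 53, 55, 56}
insert 37 → {9, 12, 20, 26, 27, 33, 36, 37, 48, 49, 51, 52, 53, 55, 56}
insert 7 → {7, 9, 12, 20, 26, 27, 33, 36, 37, 48, 49, 51, 52, 53, 55, 56}
insert 38 → {7, 9, 12, 20, 26, 27, 33, 36, 37, 38, 48, 49, 51, 52, 53, 55, 56}
run next job → 7; now {9, 12, 20, 26, 27, 33, 36, 37, 38, 48, 49, 51, 52, 53, 55, 56}
run next job → 9; now {12, 20, 26, 27, 33, 36, 37, 38, 48, 49, 51, 52, 53, 55, 56}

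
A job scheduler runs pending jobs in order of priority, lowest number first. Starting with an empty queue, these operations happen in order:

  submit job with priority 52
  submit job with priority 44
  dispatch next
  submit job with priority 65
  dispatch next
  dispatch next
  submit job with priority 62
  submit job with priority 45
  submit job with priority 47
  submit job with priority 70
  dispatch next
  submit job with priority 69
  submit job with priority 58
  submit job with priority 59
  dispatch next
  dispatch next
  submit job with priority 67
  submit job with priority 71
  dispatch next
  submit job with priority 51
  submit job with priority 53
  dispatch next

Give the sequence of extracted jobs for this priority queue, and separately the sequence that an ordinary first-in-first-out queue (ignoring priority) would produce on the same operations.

priority queue: 44, 52, 65, 45, 47, 58, 59, 51; FIFO queue: 52, 44, 65, 62, 45, 47, 70, 69

insert 52 → {52}
insert 44 → {44, 52}
dispatch next → 44; now {52}
insert 65 → {52, 65}
dispatch next → 52; now {65}
dispatch next → 65; now {}
insert 62 → {62}
insert 45 → {45, 62}
insert 47 → {45, 47, 62}
insert 70 → {45, 47, 62, 70}
dispatch next → 45; now {47, 62, 70}
insert 69 → {47, 62, 69, 70}
insert 58 → {47, 58, 62, 69, 70}
insert 59 → {47, 58, 59, 62, 69, 70}
dispatch next → 47; now {58, 59, 62, 69, 70}
dispatch next → 58; now {59, 62, 69, 70}
insert 67 → {59, 62, 67, 69, 70}
insert 71 → {59, 62, 67, 69, 70, 71}
dispatch next → 59; now {62, 67, 69, 70, 71}
insert 51 → {51, 62, 67, 69, 70, 71}
insert 53 → {51, 53, 62, 67, 69, 70, 71}
dispatch next → 51; now {53, 62, 67, 69, 70, 71}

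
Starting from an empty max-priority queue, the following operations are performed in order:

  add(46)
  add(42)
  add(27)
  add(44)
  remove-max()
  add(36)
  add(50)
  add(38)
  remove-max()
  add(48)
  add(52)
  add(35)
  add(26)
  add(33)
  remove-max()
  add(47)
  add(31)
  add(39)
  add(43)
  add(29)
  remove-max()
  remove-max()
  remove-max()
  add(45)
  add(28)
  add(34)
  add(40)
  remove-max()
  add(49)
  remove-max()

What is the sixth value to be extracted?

insert 46 → {46}
insert 42 → {46, 42}
insert 27 → {46, 42, 27}
insert 44 → {46, 44, 42, 27}
remove-max → 46; now {44, 42, 27}
insert 36 → {44, 42, 36, 27}
insert 50 → {50, 44, 42, 36, 27}
insert 38 → {50, 44, 42, 38, 36, 27}
remove-max → 50; now {44, 42, 38, 36, 27}
insert 48 → {48, 44, 42, 38, 36, 27}
insert 52 → {52, 48, 44, 42, 38, 36, 27}
insert 35 → {52, 48, 44, 42, 38, 36, 35, 27}
insert 26 → {52, 48, 44, 42, 38, 36, 35, 27, 26}
insert 33 → {52, 48, 44, 42, 38, 36, 35, 33, 27, 26}
remove-max → 52; now {48, 44, 42, 38, 36, 35, 33, 27, 26}
insert 47 → {48, 47, 44, 42, 38, 36, 35, 33, 27, 26}
insert 31 → {48, 47, 44, 42, 38, 36, 35, 33, 31, 27, 26}
insert 39 → {48, 47, 44, 42, 39, 38, 36, 35, 33, 31, 27, 26}
insert 43 → {48, 47, 44, 43, 42, 39, 38, 36, 35, 33, 31, 27, 26}
insert 29 → {48, 47, 44, 43, 42, 39, 38, 36, 35, 33, 31, 29, 27, 26}
remove-max → 48; now {47, 44, 43, 42, 39, 38, 36, 35, 33, 31, 29, 27, 26}
remove-max → 47; now {44, 43, 42, 39, 38, 36, 35, 33, 31, 29, 27, 26}
remove-max → 44; now {43, 42, 39, 38, 36, 35, 33, 31, 29, 27, 26}
insert 45 → {45, 43, 42, 39, 38, 36, 35, 33, 31, 29, 27, 26}
insert 28 → {45, 43, 42, 39, 38, 36, 35, 33, 31, 29, 28, 27, 26}
insert 34 → {45, 43, 42, 39, 38, 36, 35, 34, 33, 31, 29, 28, 27, 26}
insert 40 → {45, 43, 42, 40, 39, 38, 36, 35, 34, 33, 31, 29, 28, 27, 26}
remove-max → 45; now {43, 42, 40, 39, 38, 36, 35, 34, 33, 31, 29, 28, 27, 26}
insert 49 → {49, 43, 42, 40, 39, 38, 36, 35, 34, 33, 31, 29, 28, 27, 26}
remove-max → 49; now {43, 42, 40, 39, 38, 36, 35, 34, 33, 31, 29, 28, 27, 26}

44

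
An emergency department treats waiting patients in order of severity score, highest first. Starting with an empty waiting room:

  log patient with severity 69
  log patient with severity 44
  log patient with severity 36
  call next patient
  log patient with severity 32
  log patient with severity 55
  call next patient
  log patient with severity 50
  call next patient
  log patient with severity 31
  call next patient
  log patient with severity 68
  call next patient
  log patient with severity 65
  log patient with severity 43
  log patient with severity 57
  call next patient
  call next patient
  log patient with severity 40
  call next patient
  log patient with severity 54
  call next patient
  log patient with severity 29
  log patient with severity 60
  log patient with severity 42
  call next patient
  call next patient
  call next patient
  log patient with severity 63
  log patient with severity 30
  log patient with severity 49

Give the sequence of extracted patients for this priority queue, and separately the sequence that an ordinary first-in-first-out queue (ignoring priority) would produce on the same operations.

insert 69 → {69}
insert 44 → {69, 44}
insert 36 → {69, 44, 36}
call next patient → 69; now {44, 36}
insert 32 → {44, 36, 32}
insert 55 → {55, 44, 36, 32}
call next patient → 55; now {44, 36, 32}
insert 50 → {50, 44, 36, 32}
call next patient → 50; now {44, 36, 32}
insert 31 → {44, 36, 32, 31}
call next patient → 44; now {36, 32, 31}
insert 68 → {68, 36, 32, 31}
call next patient → 68; now {36, 32, 31}
insert 65 → {65, 36, 32, 31}
insert 43 → {65, 43, 36, 32, 31}
insert 57 → {65, 57, 43, 36, 32, 31}
call next patient → 65; now {57, 43, 36, 32, 31}
call next patient → 57; now {43, 36, 32, 31}
insert 40 → {43, 40, 36, 32, 31}
call next patient → 43; now {40, 36, 32, 31}
insert 54 → {54, 40, 36, 32, 31}
call next patient → 54; now {40, 36, 32, 31}
insert 29 → {40, 36, 32, 31, 29}
insert 60 → {60, 40, 36, 32, 31, 29}
insert 42 → {60, 42, 40, 36, 32, 31, 29}
call next patient → 60; now {42, 40, 36, 32, 31, 29}
call next patient → 42; now {40, 36, 32, 31, 29}
call next patient → 40; now {36, 32, 31, 29}
insert 63 → {63, 36, 32, 31, 29}
insert 30 → {63, 36, 32, 31, 30, 29}
insert 49 → {63, 49, 36, 32, 31, 30, 29}

priority queue: 69 → 55 → 50 → 44 → 68 → 65 → 57 → 43 → 54 → 60 → 42 → 40; FIFO queue: 69 → 44 → 36 → 32 → 55 → 50 → 31 → 68 → 65 → 43 → 57 → 40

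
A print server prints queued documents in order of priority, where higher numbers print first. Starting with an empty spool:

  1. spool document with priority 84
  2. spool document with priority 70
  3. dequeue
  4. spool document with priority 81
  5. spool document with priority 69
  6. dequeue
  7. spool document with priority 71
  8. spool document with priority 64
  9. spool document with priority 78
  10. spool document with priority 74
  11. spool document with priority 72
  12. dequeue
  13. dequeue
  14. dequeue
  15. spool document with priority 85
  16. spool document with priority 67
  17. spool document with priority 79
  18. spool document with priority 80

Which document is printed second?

81

insert 84 → {84}
insert 70 → {84, 70}
dequeue → 84; now {70}
insert 81 → {81, 70}
insert 69 → {81, 70, 69}
dequeue → 81; now {70, 69}
insert 71 → {71, 70, 69}
insert 64 → {71, 70, 69, 64}
insert 78 → {78, 71, 70, 69, 64}
insert 74 → {78, 74, 71, 70, 69, 64}
insert 72 → {78, 74, 72, 71, 70, 69, 64}
dequeue → 78; now {74, 72, 71, 70, 69, 64}
dequeue → 74; now {72, 71, 70, 69, 64}
dequeue → 72; now {71, 70, 69, 64}
insert 85 → {85, 71, 70, 69, 64}
insert 67 → {85, 71, 70, 69, 67, 64}
insert 79 → {85, 79, 71, 70, 69, 67, 64}
insert 80 → {85, 80, 79, 71, 70, 69, 67, 64}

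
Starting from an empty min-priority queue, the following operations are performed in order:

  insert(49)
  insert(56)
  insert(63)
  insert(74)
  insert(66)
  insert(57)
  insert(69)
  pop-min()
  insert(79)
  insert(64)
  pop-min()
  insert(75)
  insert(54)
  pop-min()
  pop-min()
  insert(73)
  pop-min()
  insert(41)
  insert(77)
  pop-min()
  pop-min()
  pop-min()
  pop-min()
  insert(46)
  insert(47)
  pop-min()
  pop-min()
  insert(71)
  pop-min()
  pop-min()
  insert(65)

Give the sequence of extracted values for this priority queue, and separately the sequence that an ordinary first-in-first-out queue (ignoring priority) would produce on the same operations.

priority queue: 49, 56, 54, 57, 63, 41, 64, 66, 69, 46, 47, 71, 73; FIFO queue: [49, 56, 63, 74, 66, 57, 69, 79, 64, 75, 54, 73, 41]

insert 49 → {49}
insert 56 → {49, 56}
insert 63 → {49, 56, 63}
insert 74 → {49, 56, 63, 74}
insert 66 → {49, 56, 63, 66, 74}
insert 57 → {49, 56, 57, 63, 66, 74}
insert 69 → {49, 56, 57, 63, 66, 69, 74}
pop-min → 49; now {56, 57, 63, 66, 69, 74}
insert 79 → {56, 57, 63, 66, 69, 74, 79}
insert 64 → {56, 57, 63, 64, 66, 69, 74, 79}
pop-min → 56; now {57, 63, 64, 66, 69, 74, 79}
insert 75 → {57, 63, 64, 66, 69, 74, 75, 79}
insert 54 → {54, 57, 63, 64, 66, 69, 74, 75, 79}
pop-min → 54; now {57, 63, 64, 66, 69, 74, 75, 79}
pop-min → 57; now {63, 64, 66, 69, 74, 75, 79}
insert 73 → {63, 64, 66, 69, 73, 74, 75, 79}
pop-min → 63; now {64, 66, 69, 73, 74, 75, 79}
insert 41 → {41, 64, 66, 69, 73, 74, 75, 79}
insert 77 → {41, 64, 66, 69, 73, 74, 75, 77, 79}
pop-min → 41; now {64, 66, 69, 73, 74, 75, 77, 79}
pop-min → 64; now {66, 69, 73, 74, 75, 77, 79}
pop-min → 66; now {69, 73, 74, 75, 77, 79}
pop-min → 69; now {73, 74, 75, 77, 79}
insert 46 → {46, 73, 74, 75, 77, 79}
insert 47 → {46, 47, 73, 74, 75, 77, 79}
pop-min → 46; now {47, 73, 74, 75, 77, 79}
pop-min → 47; now {73, 74, 75, 77, 79}
insert 71 → {71, 73, 74, 75, 77, 79}
pop-min → 71; now {73, 74, 75, 77, 79}
pop-min → 73; now {74, 75, 77, 79}
insert 65 → {65, 74, 75, 77, 79}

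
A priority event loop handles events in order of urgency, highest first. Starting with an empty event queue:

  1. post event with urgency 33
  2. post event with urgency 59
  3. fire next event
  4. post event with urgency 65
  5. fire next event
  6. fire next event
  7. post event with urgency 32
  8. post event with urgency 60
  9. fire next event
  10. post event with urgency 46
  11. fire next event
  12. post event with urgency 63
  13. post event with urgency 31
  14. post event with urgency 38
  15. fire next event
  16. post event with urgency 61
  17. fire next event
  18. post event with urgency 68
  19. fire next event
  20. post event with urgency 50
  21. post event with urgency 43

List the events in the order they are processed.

insert 33 → {33}
insert 59 → {59, 33}
fire next event → 59; now {33}
insert 65 → {65, 33}
fire next event → 65; now {33}
fire next event → 33; now {}
insert 32 → {32}
insert 60 → {60, 32}
fire next event → 60; now {32}
insert 46 → {46, 32}
fire next event → 46; now {32}
insert 63 → {63, 32}
insert 31 → {63, 32, 31}
insert 38 → {63, 38, 32, 31}
fire next event → 63; now {38, 32, 31}
insert 61 → {61, 38, 32, 31}
fire next event → 61; now {38, 32, 31}
insert 68 → {68, 38, 32, 31}
fire next event → 68; now {38, 32, 31}
insert 50 → {50, 38, 32, 31}
insert 43 → {50, 43, 38, 32, 31}

59, 65, 33, 60, 46, 63, 61, 68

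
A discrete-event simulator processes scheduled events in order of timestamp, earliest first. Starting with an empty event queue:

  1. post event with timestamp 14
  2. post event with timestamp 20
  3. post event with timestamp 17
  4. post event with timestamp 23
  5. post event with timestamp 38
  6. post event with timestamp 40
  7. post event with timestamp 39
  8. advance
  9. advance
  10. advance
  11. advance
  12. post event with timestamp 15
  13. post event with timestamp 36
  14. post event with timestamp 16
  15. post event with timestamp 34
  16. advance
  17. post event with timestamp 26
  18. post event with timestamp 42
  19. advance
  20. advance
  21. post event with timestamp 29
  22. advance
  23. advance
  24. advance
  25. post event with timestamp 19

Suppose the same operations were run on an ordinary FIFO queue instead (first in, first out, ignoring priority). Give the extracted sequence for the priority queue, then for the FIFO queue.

priority queue: [14, 17, 20, 23, 15, 16, 26, 29, 34, 36]; FIFO queue: 14, 20, 17, 23, 38, 40, 39, 15, 36, 16

insert 14 → {14}
insert 20 → {14, 20}
insert 17 → {14, 17, 20}
insert 23 → {14, 17, 20, 23}
insert 38 → {14, 17, 20, 23, 38}
insert 40 → {14, 17, 20, 23, 38, 40}
insert 39 → {14, 17, 20, 23, 38, 39, 40}
advance → 14; now {17, 20, 23, 38, 39, 40}
advance → 17; now {20, 23, 38, 39, 40}
advance → 20; now {23, 38, 39, 40}
advance → 23; now {38, 39, 40}
insert 15 → {15, 38, 39, 40}
insert 36 → {15, 36, 38, 39, 40}
insert 16 → {15, 16, 36, 38, 39, 40}
insert 34 → {15, 16, 34, 36, 38, 39, 40}
advance → 15; now {16, 34, 36, 38, 39, 40}
insert 26 → {16, 26, 34, 36, 38, 39, 40}
insert 42 → {16, 26, 34, 36, 38, 39, 40, 42}
advance → 16; now {26, 34, 36, 38, 39, 40, 42}
advance → 26; now {34, 36, 38, 39, 40, 42}
insert 29 → {29, 34, 36, 38, 39, 40, 42}
advance → 29; now {34, 36, 38, 39, 40, 42}
advance → 34; now {36, 38, 39, 40, 42}
advance → 36; now {38, 39, 40, 42}
insert 19 → {19, 38, 39, 40, 42}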